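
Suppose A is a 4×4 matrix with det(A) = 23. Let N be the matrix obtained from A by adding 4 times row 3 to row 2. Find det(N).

23

Adding a multiple of one row to another leaves the determinant unchanged.
det(N) = (1)·(23) = 23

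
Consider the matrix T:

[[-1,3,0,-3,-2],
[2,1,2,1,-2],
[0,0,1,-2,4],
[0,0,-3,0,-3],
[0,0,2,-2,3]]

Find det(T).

T is block upper-triangular with a 2×2 block and a 3×3 block on the diagonal, so its determinant equals the product of the determinants of the diagonal blocks.
det of the 2×2 block = -7
det of the 3×3 block = 12
det = (-7)·(12) = -84

-84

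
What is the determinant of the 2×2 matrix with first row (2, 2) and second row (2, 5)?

6

det = 2·5 − 2·2 = 10 − 4 = 6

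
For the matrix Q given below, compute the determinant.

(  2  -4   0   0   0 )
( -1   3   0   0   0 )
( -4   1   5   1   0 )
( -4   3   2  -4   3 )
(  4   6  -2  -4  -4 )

The determinant is 284.

Q is block lower-triangular with a 2×2 block and a 3×3 block on the diagonal, so its determinant equals the product of the determinants of the diagonal blocks.
det of the 2×2 block = 2
det of the 3×3 block = 142
det = (2)·(142) = 284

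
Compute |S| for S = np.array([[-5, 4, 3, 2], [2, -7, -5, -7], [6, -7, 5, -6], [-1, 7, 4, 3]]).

|S| = -1266

Expand along row 1:
  + (-5) · M_11   where M_11 = det([-7 -5 -7; -7 5 -6; 7 4 3]) = 273
  − (4) · M_12   where M_12 = det([2 -5 -7; 6 5 -6; -1 4 3]) = -65
  + (3) · M_13   where M_13 = det([2 -7 -7; 6 -7 -6; -1 7 3]) = -119
  − (2) · M_14   where M_14 = det([2 -7 -5; 6 -7 5; -1 7 4]) = -98
det = (+1)·(-5)·(273) + (-1)·(4)·(-65) + (+1)·(3)·(-119) + (-1)·(2)·(-98) = -1266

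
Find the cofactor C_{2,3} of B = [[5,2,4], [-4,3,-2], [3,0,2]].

Delete row 2 and column 3; the remaining 2×2 submatrix is [5 2; 3 0].
Its determinant is 5·0 − 2·3 = -6.
The cofactor carries sign (−1)^(2+3) = −1, so C_{2,3} = −(-6) = 6.

The cofactor is 6.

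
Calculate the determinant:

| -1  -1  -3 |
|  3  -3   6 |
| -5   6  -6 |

The determinant is 21.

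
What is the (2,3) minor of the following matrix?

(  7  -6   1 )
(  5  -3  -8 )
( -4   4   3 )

Delete row 2 and column 3; the remaining 2×2 submatrix is [7 -6; -4 4].
Its determinant is 7·4 − (-6)·(-4) = 4.

4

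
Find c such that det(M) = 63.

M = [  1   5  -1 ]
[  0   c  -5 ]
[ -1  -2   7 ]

Expanding along the column containing c, det(M) is linear in c: det(M) = (6)·c + (15).
Set (6)·c + (15) = 63  ⇒  (6)·c = 48  ⇒  c = 8.

8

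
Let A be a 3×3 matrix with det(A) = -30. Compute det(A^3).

det(A^3) = (det A)^3 = (-30)^3 = -27000

-27000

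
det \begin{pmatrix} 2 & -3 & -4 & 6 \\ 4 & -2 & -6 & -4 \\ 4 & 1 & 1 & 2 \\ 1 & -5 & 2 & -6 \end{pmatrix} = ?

-1840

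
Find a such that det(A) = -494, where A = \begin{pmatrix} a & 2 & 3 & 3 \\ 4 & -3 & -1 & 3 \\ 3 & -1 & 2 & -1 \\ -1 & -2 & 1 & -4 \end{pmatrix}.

a = -9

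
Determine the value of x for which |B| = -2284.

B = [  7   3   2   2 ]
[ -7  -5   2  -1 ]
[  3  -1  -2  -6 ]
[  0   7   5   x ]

Expanding along the row containing x, det(B) is linear in x: det(B) = (104)·x + (-1764).
Set (104)·x + (-1764) = -2284  ⇒  (104)·x = -520  ⇒  x = -5.

-5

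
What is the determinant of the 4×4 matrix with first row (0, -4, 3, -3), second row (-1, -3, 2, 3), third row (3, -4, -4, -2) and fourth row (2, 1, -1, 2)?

314

Expand along row 1 (it has 1 zero):
  − (-4) · M_12   where M_12 = det([-1 2 3; 3 -4 -2; 2 -1 2]) = 5
  + (3) · M_13   where M_13 = det([-1 -3 3; 3 -4 -2; 2 1 2]) = 69
  − (-3) · M_14   where M_14 = det([-1 -3 2; 3 -4 -4; 2 1 -1]) = 29
det = (-1)·(-4)·(5) + (+1)·(3)·(69) + (-1)·(-3)·(29) = 314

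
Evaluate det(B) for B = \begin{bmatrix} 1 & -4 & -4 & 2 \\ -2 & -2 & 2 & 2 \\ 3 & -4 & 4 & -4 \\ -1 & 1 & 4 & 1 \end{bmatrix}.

Expand along row 1:
  + (1) · M_11   where M_11 = det([-2 2 2; -4 4 -4; 1 4 1]) = -80
  − (-4) · M_12   where M_12 = det([-2 2 2; 3 4 -4; -1 4 1]) = -6
  + (-4) · M_13   where M_13 = det([-2 -2 2; 3 -4 -4; -1 1 1]) = -4
  − (2) · M_14   where M_14 = det([-2 -2 2; 3 -4 4; -1 1 4]) = 70
det = (+1)·(1)·(-80) + (-1)·(-4)·(-6) + (+1)·(-4)·(-4) + (-1)·(2)·(70) = -228

det(B) = -228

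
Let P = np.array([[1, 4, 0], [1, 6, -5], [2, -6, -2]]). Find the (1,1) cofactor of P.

Delete row 1 and column 1; the remaining 2×2 submatrix is [6 -5; -6 -2].
Its determinant is 6·(-2) − (-5)·(-6) = -42.
The cofactor carries sign (−1)^(1+1) = +1, so C_{1,1} = +(-42) = -42.

-42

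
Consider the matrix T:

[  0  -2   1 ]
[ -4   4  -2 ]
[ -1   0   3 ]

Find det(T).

det(T) = -24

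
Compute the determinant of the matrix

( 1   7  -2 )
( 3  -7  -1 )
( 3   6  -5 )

47

Expand along row 1:
  + 1 · |-7 -1; 6 -5| = 1·(35 − (-6)) = 41
  − 7 · |3 -1; 3 -5| = −7·(-15 − (-3)) = 84
  + (-2) · |3 -7; 3 6| = (-2)·(18 − (-21)) = -78
Sum: (41) + (84) + (-78) = 47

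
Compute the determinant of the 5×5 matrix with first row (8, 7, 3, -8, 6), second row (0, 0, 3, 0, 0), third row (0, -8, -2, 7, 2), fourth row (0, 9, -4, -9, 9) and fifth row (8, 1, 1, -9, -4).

Expand along row 2 (it has 4 zeros):
  − (3) · M_23   where M_23 = det([8 7 -8 6; 0 -8 7 2; 0 9 -9 9; 8 1 -9 -4]) = -5328
det = (-1)·(3)·(-5328) = 15984

15984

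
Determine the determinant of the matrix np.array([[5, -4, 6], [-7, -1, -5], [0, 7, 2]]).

Expand along column 1:
  + 5 · |-1 -5; 7 2| = 5·(-2 − (-35)) = 165
  − (-7) · |-4 6; 7 2| = −(-7)·(-8 − 42) = -350
Sum: (165) + (-350) = -185

-185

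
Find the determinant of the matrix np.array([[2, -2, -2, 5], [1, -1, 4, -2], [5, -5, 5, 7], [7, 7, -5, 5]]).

The determinant is 490.

Expand along row 1:
  + (2) · M_11   where M_11 = det([-1 4 -2; -5 5 7; 7 -5 5]) = 256
  − (-2) · M_12   where M_12 = det([1 4 -2; 5 5 7; 7 -5 5]) = 276
  + (-2) · M_13   where M_13 = det([1 -1 -2; 5 -5 7; 7 7 5]) = -238
  − (5) · M_14   where M_14 = det([1 -1 4; 5 -5 5; 7 7 -5]) = 210
det = (+1)·(2)·(256) + (-1)·(-2)·(276) + (+1)·(-2)·(-238) + (-1)·(5)·(210) = 490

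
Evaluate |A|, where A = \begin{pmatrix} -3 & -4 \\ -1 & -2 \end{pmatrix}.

det(A) = 2

det(A) = (-3)·(-2) − (-4)·(-1) = 6 − 4 = 2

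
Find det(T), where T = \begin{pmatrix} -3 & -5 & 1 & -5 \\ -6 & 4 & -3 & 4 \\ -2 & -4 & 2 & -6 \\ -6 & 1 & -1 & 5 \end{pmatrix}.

Expand along row 1:
  + (-3) · M_11   where M_11 = det([4 -3 4; -4 2 -6; 1 -1 5]) = -18
  − (-5) · M_12   where M_12 = det([-6 -3 4; -2 2 -6; -6 -1 5]) = -106
  + (1) · M_13   where M_13 = det([-6 4 4; -2 -4 -6; -6 1 5]) = 164
  − (-5) · M_14   where M_14 = det([-6 4 -3; -2 -4 2; -6 1 -1]) = 10
det = (+1)·(-3)·(-18) + (-1)·(-5)·(-106) + (+1)·(1)·(164) + (-1)·(-5)·(10) = -262

det(T) = -262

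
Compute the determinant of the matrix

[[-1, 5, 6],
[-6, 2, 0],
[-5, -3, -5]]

28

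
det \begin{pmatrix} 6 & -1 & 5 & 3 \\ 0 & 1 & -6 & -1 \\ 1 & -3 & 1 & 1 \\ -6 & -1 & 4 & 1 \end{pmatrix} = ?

-244

Expand along row 2 (it has 1 zero):
  + (1) · M_22   where M_22 = det([6 5 3; 1 1 1; -6 4 1]) = -23
  − (-6) · M_23   where M_23 = det([6 -1 3; 1 -3 1; -6 -1 1]) = -62
  + (-1) · M_24   where M_24 = det([6 -1 5; 1 -3 1; -6 -1 4]) = -151
det = (+1)·(1)·(-23) + (-1)·(-6)·(-62) + (+1)·(-1)·(-151) = -244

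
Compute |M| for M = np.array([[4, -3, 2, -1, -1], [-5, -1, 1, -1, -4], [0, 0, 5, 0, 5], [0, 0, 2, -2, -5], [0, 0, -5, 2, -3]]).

M is block upper-triangular with a 2×2 block and a 3×3 block on the diagonal, so its determinant equals the product of the determinants of the diagonal blocks.
det of the 2×2 block = -19
det of the 3×3 block = 50
det = (-19)·(50) = -950

-950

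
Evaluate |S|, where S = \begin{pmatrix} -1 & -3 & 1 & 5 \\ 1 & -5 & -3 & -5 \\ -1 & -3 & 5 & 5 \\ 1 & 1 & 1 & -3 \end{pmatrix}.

Expand along row 1:
  + (-1) · M_11   where M_11 = det([-5 -3 -5; -3 5 5; 1 1 -3]) = 152
  − (-3) · M_12   where M_12 = det([1 -3 -5; -1 5 5; 1 1 -3]) = 4
  + (1) · M_13   where M_13 = det([1 -5 -5; -1 -3 5; 1 1 -3]) = -16
  − (5) · M_14   where M_14 = det([1 -5 -3; -1 -3 5; 1 1 1]) = -44
det = (+1)·(-1)·(152) + (-1)·(-3)·(4) + (+1)·(1)·(-16) + (-1)·(5)·(-44) = 64

64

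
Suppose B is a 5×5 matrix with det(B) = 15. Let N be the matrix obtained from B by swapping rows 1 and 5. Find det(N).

Swapping two rows multiplies the determinant by −1.
det(N) = (-1)·(15) = -15

|N| = -15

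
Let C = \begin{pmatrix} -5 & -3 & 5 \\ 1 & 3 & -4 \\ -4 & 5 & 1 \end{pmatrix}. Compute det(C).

Expand along column 1:
  + (-5) · |3 -4; 5 1| = (-5)·(3 − (-20)) = -115
  − 1 · |-3 5; 5 1| = −1·(-3 − 25) = 28
  + (-4) · |-3 5; 3 -4| = (-4)·(12 − 15) = 12
Sum: (-115) + (28) + (12) = -75

The determinant is -75.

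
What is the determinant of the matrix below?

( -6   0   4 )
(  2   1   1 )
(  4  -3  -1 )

Expand along row 1:
  + (-6) · |1 1; -3 -1| = (-6)·(-1 − (-3)) = -12
  + 4 · |2 1; 4 -3| = 4·(-6 − 4) = -40
Sum: (-12) + (-40) = -52

-52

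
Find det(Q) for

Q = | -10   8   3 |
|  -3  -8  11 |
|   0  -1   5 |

Expand along column 1:
  + (-10) · |-8 11; -1 5| = (-10)·(-40 − (-11)) = 290
  − (-3) · |8 3; -1 5| = −(-3)·(40 − (-3)) = 129
Sum: (290) + (129) = 419

det(Q) = 419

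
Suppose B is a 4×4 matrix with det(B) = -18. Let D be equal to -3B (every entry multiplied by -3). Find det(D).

det(D) = -1458

For a 4×4 matrix, det(-3B) = (-3)^4·det(B) = 81·det(B).
det(D) = (81)·(-18) = -1458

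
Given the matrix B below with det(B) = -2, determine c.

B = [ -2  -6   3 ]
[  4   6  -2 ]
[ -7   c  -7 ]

Expanding along the column containing c, det(B) is linear in c: det(B) = (8)·c + (-42).
Set (8)·c + (-42) = -2  ⇒  (8)·c = 40  ⇒  c = 5.

c = 5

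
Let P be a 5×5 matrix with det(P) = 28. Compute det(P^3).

21952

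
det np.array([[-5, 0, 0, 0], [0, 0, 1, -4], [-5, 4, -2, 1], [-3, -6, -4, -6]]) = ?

Expand along row 1 (it has 3 zeros):
  + (-5) · M_11   where M_11 = det([0 1 -4; 4 -2 1; -6 -4 -6]) = 130
det = (+1)·(-5)·(130) = -650

-650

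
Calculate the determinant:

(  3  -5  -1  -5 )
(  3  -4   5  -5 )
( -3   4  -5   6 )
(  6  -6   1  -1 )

Expand along row 1:
  + (3) · M_11   where M_11 = det([-4 5 -5; 4 -5 6; -6 1 -1]) = -26
  − (-5) · M_12   where M_12 = det([3 5 -5; -3 -5 6; 6 1 -1]) = 27
  + (-1) · M_13   where M_13 = det([3 -4 -5; -3 4 6; 6 -6 -1]) = -6
  − (-5) · M_14   where M_14 = det([3 -4 5; -3 4 -5; 6 -6 1]) = 0
det = (+1)·(3)·(-26) + (-1)·(-5)·(27) + (+1)·(-1)·(-6) + (-1)·(-5)·(0) = 63

63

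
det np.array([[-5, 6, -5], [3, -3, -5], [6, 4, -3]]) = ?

The determinant is -421.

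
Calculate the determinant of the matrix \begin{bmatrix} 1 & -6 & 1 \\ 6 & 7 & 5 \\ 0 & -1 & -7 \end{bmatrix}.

-302

Expand along column 1:
  + 1 · |7 5; -1 -7| = 1·(-49 − (-5)) = -44
  − 6 · |-6 1; -1 -7| = −6·(42 − (-1)) = -258
Sum: (-44) + (-258) = -302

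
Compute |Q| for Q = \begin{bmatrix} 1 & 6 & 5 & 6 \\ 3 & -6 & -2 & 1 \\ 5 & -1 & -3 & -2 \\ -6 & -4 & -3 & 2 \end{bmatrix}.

Expand along row 1:
  + (1) · M_11   where M_11 = det([-6 -2 1; -1 -3 -2; -4 -3 2]) = 43
  − (6) · M_12   where M_12 = det([3 -2 1; 5 -3 -2; -6 -3 2]) = -73
  + (5) · M_13   where M_13 = det([3 -6 1; 5 -1 -2; -6 -4 2]) = -68
  − (6) · M_14   where M_14 = det([3 -6 -2; 5 -1 -3; -6 -4 -3]) = -173
det = (+1)·(1)·(43) + (-1)·(6)·(-73) + (+1)·(5)·(-68) + (-1)·(6)·(-173) = 1179

det(Q) = 1179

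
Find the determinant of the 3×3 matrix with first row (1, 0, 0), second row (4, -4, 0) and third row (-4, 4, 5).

The determinant is -20.

The matrix is lower triangular, so the determinant is the product of the diagonal entries:
det = (1) · (-4) · (5) = -20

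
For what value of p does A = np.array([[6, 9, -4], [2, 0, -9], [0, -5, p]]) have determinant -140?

Expanding along the column containing p, det(A) is linear in p: det(A) = (-18)·p + (-230).
Set (-18)·p + (-230) = -140  ⇒  (-18)·p = 90  ⇒  p = -5.

-5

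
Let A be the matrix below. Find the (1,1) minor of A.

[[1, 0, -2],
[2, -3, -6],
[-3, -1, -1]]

The minor is -3.

Delete row 1 and column 1; the remaining 2×2 submatrix is [-3 -6; -1 -1].
Its determinant is (-3)·(-1) − (-6)·(-1) = -3.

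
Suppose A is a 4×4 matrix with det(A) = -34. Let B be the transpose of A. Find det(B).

|B| = -34

det(Aᵀ) = det(A).
det(B) = (1)·(-34) = -34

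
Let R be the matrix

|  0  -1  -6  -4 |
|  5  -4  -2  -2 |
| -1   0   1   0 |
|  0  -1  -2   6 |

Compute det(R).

Expand along row 3 (it has 2 zeros):
  + (-1) · M_31   where M_31 = det([-1 -6 -4; -4 -2 -2; -1 -2 6]) = -164
  + (1) · M_33   where M_33 = det([0 -1 -4; 5 -4 -2; 0 -1 6]) = 50
det = (+1)·(-1)·(-164) + (+1)·(1)·(50) = 214

|R| = 214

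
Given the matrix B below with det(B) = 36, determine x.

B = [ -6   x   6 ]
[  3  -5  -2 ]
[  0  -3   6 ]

Expanding along the row containing x, det(B) is linear in x: det(B) = (-18)·x + (162).
Set (-18)·x + (162) = 36  ⇒  (-18)·x = -126  ⇒  x = 7.

x = 7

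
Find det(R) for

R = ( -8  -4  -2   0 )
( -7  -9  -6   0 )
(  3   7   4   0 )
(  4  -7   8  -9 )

Expand along column 4 (it has 3 zeros):
  + (-9) · M_44   where M_44 = det([-8 -4 -2; -7 -9 -6; 3 7 4]) = -44
det = (+1)·(-9)·(-44) = 396

396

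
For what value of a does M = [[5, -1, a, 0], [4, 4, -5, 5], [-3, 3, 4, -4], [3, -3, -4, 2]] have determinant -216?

a = -2

Expanding along the column containing a, det(M) is linear in a: det(M) = (-48)·a + (-312).
Set (-48)·a + (-312) = -216  ⇒  (-48)·a = 96  ⇒  a = -2.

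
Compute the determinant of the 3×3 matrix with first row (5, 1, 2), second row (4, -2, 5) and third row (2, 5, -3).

Expand along row 1:
  + 5 · |-2 5; 5 -3| = 5·(6 − 25) = -95
  − 1 · |4 5; 2 -3| = −1·(-12 − 10) = 22
  + 2 · |4 -2; 2 5| = 2·(20 − (-4)) = 48
Sum: (-95) + (22) + (48) = -25

The determinant is -25.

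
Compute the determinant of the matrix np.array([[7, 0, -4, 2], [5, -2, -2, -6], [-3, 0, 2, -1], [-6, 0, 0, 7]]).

Expand along column 2 (it has 3 zeros):
  + (-2) · M_22   where M_22 = det([7 -4 2; -3 2 -1; -6 0 7]) = 14
det = (+1)·(-2)·(14) = -28

The determinant is -28.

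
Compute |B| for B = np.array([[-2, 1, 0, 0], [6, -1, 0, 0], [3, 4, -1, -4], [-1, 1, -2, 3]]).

44

B is block lower-triangular with a 2×2 block and a 2×2 block on the diagonal, so its determinant equals the product of the determinants of the diagonal blocks.
det of the 2×2 block = -4
det of the 2×2 block = -11
det = (-4)·(-11) = 44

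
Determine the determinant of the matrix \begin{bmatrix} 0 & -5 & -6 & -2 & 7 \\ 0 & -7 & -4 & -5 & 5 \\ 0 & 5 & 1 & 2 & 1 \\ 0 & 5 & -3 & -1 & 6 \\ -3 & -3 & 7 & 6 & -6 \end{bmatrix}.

Expand along column 1 (it has 4 zeros):
  + (-3) · M_51   where M_51 = det([-5 -6 -2 7; -7 -4 -5 5; 5 1 2 1; 5 -3 -1 6]) = -245
det = (+1)·(-3)·(-245) = 735

The determinant is 735.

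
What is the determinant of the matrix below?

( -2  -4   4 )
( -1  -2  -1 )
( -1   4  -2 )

The determinant is -36.

Expand along column 1:
  + (-2) · |-2 -1; 4 -2| = (-2)·(4 − (-4)) = -16
  − (-1) · |-4 4; 4 -2| = −(-1)·(8 − 16) = -8
  + (-1) · |-4 4; -2 -1| = (-1)·(4 − (-8)) = -12
Sum: (-16) + (-8) + (-12) = -36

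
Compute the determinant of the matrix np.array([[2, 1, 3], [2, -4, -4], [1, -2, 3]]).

The determinant is -50.

Expand along row 1:
  + 2 · |-4 -4; -2 3| = 2·(-12 − 8) = -40
  − 1 · |2 -4; 1 3| = −1·(6 − (-4)) = -10
  + 3 · |2 -4; 1 -2| = 3·(-4 − (-4)) = 0
Sum: (-40) + (-10) + (0) = -50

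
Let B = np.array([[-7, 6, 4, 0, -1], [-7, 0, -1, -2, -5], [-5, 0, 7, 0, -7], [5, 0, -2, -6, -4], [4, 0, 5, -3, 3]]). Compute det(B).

det(B) = -18852

Expand along column 2 (it has 4 zeros):
  − (6) · M_12   where M_12 = det([-7 -1 -2 -5; -5 7 0 -7; 5 -2 -6 -4; 4 5 -3 3]) = 3142
det = (-1)·(6)·(3142) = -18852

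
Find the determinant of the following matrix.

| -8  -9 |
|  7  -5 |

det = (-8)·(-5) − (-9)·7 = 40 − (-63) = 103

The determinant is 103.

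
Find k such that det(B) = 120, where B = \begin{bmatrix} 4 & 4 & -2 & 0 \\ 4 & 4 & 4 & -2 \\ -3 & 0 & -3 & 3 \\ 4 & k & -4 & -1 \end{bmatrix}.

k = 4

Expanding along the column containing k, det(B) is linear in k: det(B) = (36)·k + (-24).
Set (36)·k + (-24) = 120  ⇒  (36)·k = 144  ⇒  k = 4.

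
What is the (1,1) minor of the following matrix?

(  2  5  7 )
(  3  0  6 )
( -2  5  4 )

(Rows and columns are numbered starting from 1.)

Delete row 1 and column 1; the remaining 2×2 submatrix is [0 6; 5 4].
Its determinant is 0·4 − 6·5 = -30.

-30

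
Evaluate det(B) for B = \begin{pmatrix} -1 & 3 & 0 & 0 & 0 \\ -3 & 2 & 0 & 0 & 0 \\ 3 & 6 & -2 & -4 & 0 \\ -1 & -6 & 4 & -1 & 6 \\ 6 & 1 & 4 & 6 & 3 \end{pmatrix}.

210

B is block lower-triangular with a 2×2 block and a 3×3 block on the diagonal, so its determinant equals the product of the determinants of the diagonal blocks.
det of the 2×2 block = 7
det of the 3×3 block = 30
det = (7)·(30) = 210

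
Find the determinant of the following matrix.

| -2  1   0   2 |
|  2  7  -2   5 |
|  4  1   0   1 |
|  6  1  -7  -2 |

Expand along column 3 (it has 2 zeros):
  − (-2) · M_23   where M_23 = det([-2 1 2; 4 1 1; 6 1 -2]) = 16
  − (-7) · M_43   where M_43 = det([-2 1 2; 2 7 5; 4 1 1]) = -38
det = (-1)·(-2)·(16) + (-1)·(-7)·(-38) = -234

-234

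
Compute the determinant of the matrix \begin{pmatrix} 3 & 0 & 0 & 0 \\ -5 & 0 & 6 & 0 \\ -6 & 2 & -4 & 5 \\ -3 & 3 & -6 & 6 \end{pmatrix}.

Expand along row 1 (it has 3 zeros):
  + (3) · M_11   where M_11 = det([0 6 0; 2 -4 5; 3 -6 6]) = 18
det = (+1)·(3)·(18) = 54

54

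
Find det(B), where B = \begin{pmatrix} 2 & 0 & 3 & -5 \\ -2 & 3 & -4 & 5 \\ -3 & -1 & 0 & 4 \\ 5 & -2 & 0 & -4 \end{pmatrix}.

|B| = 41

Expand along column 3 (it has 2 zeros):
  + (3) · M_13   where M_13 = det([-2 3 5; -3 -1 4; 5 -2 -4]) = 55
  − (-4) · M_23   where M_23 = det([2 0 -5; -3 -1 4; 5 -2 -4]) = -31
det = (+1)·(3)·(55) + (-1)·(-4)·(-31) = 41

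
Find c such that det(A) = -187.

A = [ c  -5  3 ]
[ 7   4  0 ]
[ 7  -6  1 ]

-3

Expanding along the column containing c, det(A) is linear in c: det(A) = (4)·c + (-175).
Set (4)·c + (-175) = -187  ⇒  (4)·c = -12  ⇒  c = -3.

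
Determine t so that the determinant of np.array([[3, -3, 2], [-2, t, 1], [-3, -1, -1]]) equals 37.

t = 5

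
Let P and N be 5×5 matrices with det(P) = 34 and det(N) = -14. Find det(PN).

The determinant is -476.

det(PN) = det(P)·det(N) = (34)·(-14) = -476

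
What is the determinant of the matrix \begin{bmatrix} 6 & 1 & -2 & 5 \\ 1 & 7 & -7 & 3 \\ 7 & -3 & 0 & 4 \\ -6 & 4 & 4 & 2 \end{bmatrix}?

-240

Expand along row 3 (it has 1 zero):
  + (7) · M_31   where M_31 = det([1 -2 5; 7 -7 3; 4 4 2]) = 258
  − (-3) · M_32   where M_32 = det([6 -2 5; 1 -7 3; -6 4 2]) = -306
  − (4) · M_34   where M_34 = det([6 1 -2; 1 7 -7; -6 4 4]) = 282
det = (+1)·(7)·(258) + (-1)·(-3)·(-306) + (-1)·(4)·(282) = -240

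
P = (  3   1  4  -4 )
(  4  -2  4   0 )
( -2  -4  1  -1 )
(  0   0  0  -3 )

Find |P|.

Expand along row 4 (it has 3 zeros):
  + (-3) · M_44   where M_44 = det([3 1 4; 4 -2 4; -2 -4 1]) = -50
det = (+1)·(-3)·(-50) = 150

The determinant is 150.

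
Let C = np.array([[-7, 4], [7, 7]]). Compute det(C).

-77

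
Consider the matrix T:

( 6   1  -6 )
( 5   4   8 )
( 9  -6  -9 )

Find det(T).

Expand along row 1:
  + 6 · |4 8; -6 -9| = 6·(-36 − (-48)) = 72
  − 1 · |5 8; 9 -9| = −1·(-45 − 72) = 117
  + (-6) · |5 4; 9 -6| = (-6)·(-30 − 36) = 396
Sum: (72) + (117) + (396) = 585

det(T) = 585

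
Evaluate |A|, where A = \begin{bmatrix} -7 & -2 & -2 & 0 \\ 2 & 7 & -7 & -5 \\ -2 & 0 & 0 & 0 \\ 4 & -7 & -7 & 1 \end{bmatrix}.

|A| = -56

Expand along row 3 (it has 3 zeros):
  + (-2) · M_31   where M_31 = det([-2 -2 0; 7 -7 -5; -7 -7 1]) = 28
det = (+1)·(-2)·(28) = -56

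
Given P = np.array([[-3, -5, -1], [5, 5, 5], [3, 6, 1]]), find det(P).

Expand along column 1:
  + (-3) · |5 5; 6 1| = (-3)·(5 − 30) = 75
  − 5 · |-5 -1; 6 1| = −5·(-5 − (-6)) = -5
  + 3 · |-5 -1; 5 5| = 3·(-25 − (-5)) = -60
Sum: (75) + (-5) + (-60) = 10

10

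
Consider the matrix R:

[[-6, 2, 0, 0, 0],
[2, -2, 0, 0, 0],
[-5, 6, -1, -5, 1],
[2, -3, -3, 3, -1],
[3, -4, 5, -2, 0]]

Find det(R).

|R| = 144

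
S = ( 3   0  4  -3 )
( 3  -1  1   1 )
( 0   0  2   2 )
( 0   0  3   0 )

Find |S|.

|S| = 18

S is block upper-triangular with a 2×2 block and a 2×2 block on the diagonal, so its determinant equals the product of the determinants of the diagonal blocks.
det of the 2×2 block = -3
det of the 2×2 block = -6
det = (-3)·(-6) = 18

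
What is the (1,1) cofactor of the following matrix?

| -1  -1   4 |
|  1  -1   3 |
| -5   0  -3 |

Delete row 1 and column 1; the remaining 2×2 submatrix is [-1 3; 0 -3].
Its determinant is (-1)·(-3) − 3·0 = 3.
The cofactor carries sign (−1)^(1+1) = +1, so C_{1,1} = +(3) = 3.

The cofactor is 3.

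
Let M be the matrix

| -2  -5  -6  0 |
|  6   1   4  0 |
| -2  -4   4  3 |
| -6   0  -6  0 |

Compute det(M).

Expand along column 4 (it has 3 zeros):
  − (3) · M_34   where M_34 = det([-2 -5 -6; 6 1 4; -6 0 -6]) = -84
det = (-1)·(3)·(-84) = 252

det(M) = 252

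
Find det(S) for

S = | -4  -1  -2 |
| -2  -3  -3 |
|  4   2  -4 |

Expand along row 1:
  + (-4) · |-3 -3; 2 -4| = (-4)·(12 − (-6)) = -72
  − (-1) · |-2 -3; 4 -4| = −(-1)·(8 − (-12)) = 20
  + (-2) · |-2 -3; 4 2| = (-2)·(-4 − (-12)) = -16
Sum: (-72) + (20) + (-16) = -68

|S| = -68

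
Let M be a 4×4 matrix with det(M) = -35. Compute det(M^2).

The determinant is 1225.

det(M^2) = (det M)^2 = (-35)^2 = 1225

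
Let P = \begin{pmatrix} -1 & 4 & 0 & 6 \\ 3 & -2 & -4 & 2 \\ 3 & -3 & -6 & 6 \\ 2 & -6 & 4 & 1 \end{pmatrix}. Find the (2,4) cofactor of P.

Delete row 2 and column 4; the remaining 3×3 submatrix is [-1 4 0; 3 -3 -6; 2 -6 4].
Its determinant is -48.
The cofactor carries sign (−1)^(2+4) = +1, so C_{2,4} = +(-48) = -48.

The cofactor is -48.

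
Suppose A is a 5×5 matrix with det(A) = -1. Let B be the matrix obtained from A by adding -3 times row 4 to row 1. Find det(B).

det(B) = -1

Adding a multiple of one row to another leaves the determinant unchanged.
det(B) = (1)·(-1) = -1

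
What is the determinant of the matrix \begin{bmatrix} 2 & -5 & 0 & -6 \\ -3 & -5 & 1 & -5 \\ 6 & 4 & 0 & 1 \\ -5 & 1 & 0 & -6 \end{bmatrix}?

The determinant is 361.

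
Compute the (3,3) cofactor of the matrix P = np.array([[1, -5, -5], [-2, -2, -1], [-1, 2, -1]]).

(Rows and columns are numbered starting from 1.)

The cofactor is -12.

Delete row 3 and column 3; the remaining 2×2 submatrix is [1 -5; -2 -2].
Its determinant is 1·(-2) − (-5)·(-2) = -12.
The cofactor carries sign (−1)^(3+3) = +1, so C_{3,3} = +(-12) = -12.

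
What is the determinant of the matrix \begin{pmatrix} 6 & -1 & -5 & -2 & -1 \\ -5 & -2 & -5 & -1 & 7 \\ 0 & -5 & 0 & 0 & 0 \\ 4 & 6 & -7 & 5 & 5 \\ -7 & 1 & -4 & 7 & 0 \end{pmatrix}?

The determinant is 22460.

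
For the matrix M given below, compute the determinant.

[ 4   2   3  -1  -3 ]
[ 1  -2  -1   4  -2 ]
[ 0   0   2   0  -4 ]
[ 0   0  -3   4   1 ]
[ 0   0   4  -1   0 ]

M is block upper-triangular with a 2×2 block and a 3×3 block on the diagonal, so its determinant equals the product of the determinants of the diagonal blocks.
det of the 2×2 block = -10
det of the 3×3 block = 54
det = (-10)·(54) = -540

det(M) = -540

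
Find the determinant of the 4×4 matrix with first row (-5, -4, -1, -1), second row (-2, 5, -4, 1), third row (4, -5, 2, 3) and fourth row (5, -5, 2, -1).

Expand along row 1:
  + (-5) · M_11   where M_11 = det([5 -4 1; -5 2 3; -5 2 -1]) = 40
  − (-4) · M_12   where M_12 = det([-2 -4 1; 4 2 3; 5 2 -1]) = -62
  + (-1) · M_13   where M_13 = det([-2 5 1; 4 -5 3; 5 -5 -1]) = 60
  − (-1) · M_14   where M_14 = det([-2 5 -4; 4 -5 2; 5 -5 2]) = -10
det = (+1)·(-5)·(40) + (-1)·(-4)·(-62) + (+1)·(-1)·(60) + (-1)·(-1)·(-10) = -518

-518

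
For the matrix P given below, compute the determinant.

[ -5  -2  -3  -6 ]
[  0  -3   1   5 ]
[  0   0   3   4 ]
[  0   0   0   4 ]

P is upper triangular, so det(P) is the product of the diagonal entries:
det = (-5) · (-3) · (3) · (4) = 180

|P| = 180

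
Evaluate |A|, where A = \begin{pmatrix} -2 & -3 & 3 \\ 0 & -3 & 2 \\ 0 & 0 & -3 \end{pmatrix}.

A is upper triangular, so det(A) is the product of the diagonal entries:
det = (-2) · (-3) · (-3) = -18

|A| = -18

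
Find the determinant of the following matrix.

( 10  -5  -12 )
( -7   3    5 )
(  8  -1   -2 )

Expand along row 1:
  + 10 · |3 5; -1 -2| = 10·(-6 − (-5)) = -10
  − (-5) · |-7 5; 8 -2| = −(-5)·(14 − 40) = -130
  + (-12) · |-7 3; 8 -1| = (-12)·(7 − 24) = 204
Sum: (-10) + (-130) + (204) = 64

The determinant is 64.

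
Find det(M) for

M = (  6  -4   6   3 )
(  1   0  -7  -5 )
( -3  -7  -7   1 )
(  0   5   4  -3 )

|M| = 1232

Expand along row 2 (it has 1 zero):
  − (1) · M_21   where M_21 = det([-4 6 3; -7 -7 1; 5 4 -3]) = -143
  − (-7) · M_23   where M_23 = det([6 -4 3; -3 -7 1; 0 5 -3]) = 87
  + (-5) · M_24   where M_24 = det([6 -4 6; -3 -7 -7; 0 5 4]) = -96
det = (-1)·(1)·(-143) + (-1)·(-7)·(87) + (+1)·(-5)·(-96) = 1232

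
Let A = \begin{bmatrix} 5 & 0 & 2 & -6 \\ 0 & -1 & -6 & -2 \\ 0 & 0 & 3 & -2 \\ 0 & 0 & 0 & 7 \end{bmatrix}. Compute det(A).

A is upper triangular, so det(A) is the product of the diagonal entries:
det = (5) · (-1) · (3) · (7) = -105

-105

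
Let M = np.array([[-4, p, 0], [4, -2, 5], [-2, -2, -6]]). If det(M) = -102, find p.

Expanding along the column containing p, det(M) is linear in p: det(M) = (14)·p + (-88).
Set (14)·p + (-88) = -102  ⇒  (14)·p = -14  ⇒  p = -1.

p = -1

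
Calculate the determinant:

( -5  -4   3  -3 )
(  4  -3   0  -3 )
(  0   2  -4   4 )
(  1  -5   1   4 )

-800

Expand along row 2 (it has 1 zero):
  − (4) · M_21   where M_21 = det([-4 3 -3; 2 -4 4; -5 1 4]) = 50
  + (-3) · M_22   where M_22 = det([-5 3 -3; 0 -4 4; 1 1 4]) = 100
  + (-3) · M_24   where M_24 = det([-5 -4 3; 0 2 -4; 1 -5 1]) = 100
det = (-1)·(4)·(50) + (+1)·(-3)·(100) + (+1)·(-3)·(100) = -800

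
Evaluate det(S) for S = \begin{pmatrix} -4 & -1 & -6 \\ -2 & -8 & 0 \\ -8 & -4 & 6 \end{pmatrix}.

516

Expand along row 2:
  − (-2) · |-1 -6; -4 6| = −(-2)·(-6 − 24) = -60
  + (-8) · |-4 -6; -8 6| = (-8)·(-24 − 48) = 576
Sum: (-60) + (576) = 516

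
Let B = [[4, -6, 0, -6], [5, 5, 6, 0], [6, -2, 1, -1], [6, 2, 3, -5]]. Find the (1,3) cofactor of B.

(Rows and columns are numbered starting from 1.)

Delete row 1 and column 3; the remaining 3×3 submatrix is [5 5 0; 6 -2 -1; 6 2 -5].
Its determinant is 180.
The cofactor carries sign (−1)^(1+3) = +1, so C_{1,3} = +(180) = 180.

180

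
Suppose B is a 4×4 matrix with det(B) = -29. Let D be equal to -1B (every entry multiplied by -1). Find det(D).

The determinant is -29.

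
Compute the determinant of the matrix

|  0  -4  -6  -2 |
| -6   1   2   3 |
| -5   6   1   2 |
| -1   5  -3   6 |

1406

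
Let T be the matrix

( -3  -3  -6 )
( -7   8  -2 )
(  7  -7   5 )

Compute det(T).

det(T) = -99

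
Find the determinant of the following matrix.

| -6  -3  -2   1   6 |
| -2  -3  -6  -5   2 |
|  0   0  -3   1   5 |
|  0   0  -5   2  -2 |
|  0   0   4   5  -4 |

The determinant is -2388.

The matrix is block upper-triangular with a 2×2 block and a 3×3 block on the diagonal, so its determinant equals the product of the determinants of the diagonal blocks.
det of the 2×2 block = 12
det of the 3×3 block = -199
det = (12)·(-199) = -2388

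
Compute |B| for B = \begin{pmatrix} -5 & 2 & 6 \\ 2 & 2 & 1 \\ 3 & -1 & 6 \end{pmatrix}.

-131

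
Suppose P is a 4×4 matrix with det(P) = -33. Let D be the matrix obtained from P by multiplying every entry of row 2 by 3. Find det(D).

|D| = -99

Scaling one row by 3 multiplies the determinant by 3.
det(D) = (3)·(-33) = -99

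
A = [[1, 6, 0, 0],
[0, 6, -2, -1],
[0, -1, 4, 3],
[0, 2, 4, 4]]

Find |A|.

16

Expand along column 1 (it has 3 zeros):
  + (1) · M_11   where M_11 = det([6 -2 -1; -1 4 3; 2 4 4]) = 16
det = (+1)·(1)·(16) = 16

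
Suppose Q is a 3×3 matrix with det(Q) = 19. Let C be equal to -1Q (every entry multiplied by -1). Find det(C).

For a 3×3 matrix, det(-1Q) = (-1)^3·det(Q) = -1·det(Q).
det(C) = (-1)·(19) = -19

-19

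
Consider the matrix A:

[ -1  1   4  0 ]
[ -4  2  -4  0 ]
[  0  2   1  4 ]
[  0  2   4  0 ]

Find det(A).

The determinant is 128.

Expand along column 4 (it has 3 zeros):
  − (4) · M_34   where M_34 = det([-1 1 4; -4 2 -4; 0 2 4]) = -32
det = (-1)·(4)·(-32) = 128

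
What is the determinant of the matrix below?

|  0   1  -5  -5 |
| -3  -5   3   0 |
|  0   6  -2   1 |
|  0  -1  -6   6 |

Expand along column 1 (it has 3 zeros):
  − (-3) · M_21   where M_21 = det([1 -5 -5; 6 -2 1; -1 -6 6]) = 369
det = (-1)·(-3)·(369) = 1107

1107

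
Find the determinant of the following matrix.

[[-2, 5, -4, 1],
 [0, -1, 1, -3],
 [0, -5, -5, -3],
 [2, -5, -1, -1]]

120

Expand along column 1 (it has 2 zeros):
  + (-2) · M_11   where M_11 = det([-1 1 -3; -5 -5 -3; -5 -1 -1]) = 68
  − (2) · M_41   where M_41 = det([5 -4 1; -1 1 -3; -5 -5 -3]) = -128
det = (+1)·(-2)·(68) + (-1)·(2)·(-128) = 120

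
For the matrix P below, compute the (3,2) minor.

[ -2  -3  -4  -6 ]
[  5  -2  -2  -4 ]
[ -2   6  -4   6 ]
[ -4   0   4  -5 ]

-288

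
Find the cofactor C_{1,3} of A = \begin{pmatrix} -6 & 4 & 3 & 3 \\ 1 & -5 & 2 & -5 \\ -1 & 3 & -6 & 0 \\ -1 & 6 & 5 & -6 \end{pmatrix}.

The cofactor is 27.

Delete row 1 and column 3; the remaining 3×3 submatrix is [1 -5 -5; -1 3 0; -1 6 -6].
Its determinant is 27.
The cofactor carries sign (−1)^(1+3) = +1, so C_{1,3} = +(27) = 27.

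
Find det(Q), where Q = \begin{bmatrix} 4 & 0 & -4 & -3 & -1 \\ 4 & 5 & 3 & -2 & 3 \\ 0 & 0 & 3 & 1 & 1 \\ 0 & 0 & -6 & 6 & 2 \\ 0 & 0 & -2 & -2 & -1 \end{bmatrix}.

160

Q is block upper-triangular with a 2×2 block and a 3×3 block on the diagonal, so its determinant equals the product of the determinants of the diagonal blocks.
det of the 2×2 block = 20
det of the 3×3 block = 8
det = (20)·(8) = 160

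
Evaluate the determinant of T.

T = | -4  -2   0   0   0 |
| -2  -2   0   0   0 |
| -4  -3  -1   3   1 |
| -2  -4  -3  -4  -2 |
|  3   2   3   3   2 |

20

T is block lower-triangular with a 2×2 block and a 3×3 block on the diagonal, so its determinant equals the product of the determinants of the diagonal blocks.
det of the 2×2 block = 4
det of the 3×3 block = 5
det = (4)·(5) = 20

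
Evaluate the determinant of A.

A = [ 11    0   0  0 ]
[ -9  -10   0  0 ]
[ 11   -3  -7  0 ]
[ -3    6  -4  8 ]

A is lower triangular, so det(A) is the product of the diagonal entries:
det = (11) · (-10) · (-7) · (8) = 6160

det(A) = 6160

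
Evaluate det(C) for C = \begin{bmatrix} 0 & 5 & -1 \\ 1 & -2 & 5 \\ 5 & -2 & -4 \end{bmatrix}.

det(C) = 137

Expand along row 1:
  − 5 · |1 5; 5 -4| = −5·(-4 − 25) = 145
  + (-1) · |1 -2; 5 -2| = (-1)·(-2 − (-10)) = -8
Sum: (145) + (-8) = 137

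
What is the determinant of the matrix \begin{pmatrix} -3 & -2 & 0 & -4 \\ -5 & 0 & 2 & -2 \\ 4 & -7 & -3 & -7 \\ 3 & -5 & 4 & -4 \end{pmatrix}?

Expand along row 1 (it has 1 zero):
  + (-3) · M_11   where M_11 = det([0 2 -2; -7 -3 -7; -5 4 -4]) = 100
  − (-2) · M_12   where M_12 = det([-5 2 -2; 4 -3 -7; 3 4 -4]) = -260
  − (-4) · M_14   where M_14 = det([-5 0 2; 4 -7 -3; 3 -5 4]) = 217
det = (+1)·(-3)·(100) + (-1)·(-2)·(-260) + (-1)·(-4)·(217) = 48

48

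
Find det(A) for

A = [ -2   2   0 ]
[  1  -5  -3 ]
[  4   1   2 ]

-14

Expand along row 1:
  + (-2) · |-5 -3; 1 2| = (-2)·(-10 − (-3)) = 14
  − 2 · |1 -3; 4 2| = −2·(2 − (-12)) = -28
Sum: (14) + (-28) = -14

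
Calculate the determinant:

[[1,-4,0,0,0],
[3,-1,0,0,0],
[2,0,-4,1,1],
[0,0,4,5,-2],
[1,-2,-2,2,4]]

-990

The matrix is block lower-triangular with a 2×2 block and a 3×3 block on the diagonal, so its determinant equals the product of the determinants of the diagonal blocks.
det of the 2×2 block = 11
det of the 3×3 block = -90
det = (11)·(-90) = -990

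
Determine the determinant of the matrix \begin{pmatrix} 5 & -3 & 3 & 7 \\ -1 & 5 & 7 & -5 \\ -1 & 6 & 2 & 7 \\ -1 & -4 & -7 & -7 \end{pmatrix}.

Expand along row 1:
  + (5) · M_11   where M_11 = det([5 7 -5; 6 2 7; -4 -7 -7]) = 443
  − (-3) · M_12   where M_12 = det([-1 7 -5; -1 2 7; -1 -7 -7]) = -178
  + (3) · M_13   where M_13 = det([-1 5 -5; -1 6 7; -1 -4 -7]) = -106
  − (7) · M_14   where M_14 = det([-1 5 7; -1 6 2; -1 -4 -7]) = 59
det = (+1)·(5)·(443) + (-1)·(-3)·(-178) + (+1)·(3)·(-106) + (-1)·(7)·(59) = 950

950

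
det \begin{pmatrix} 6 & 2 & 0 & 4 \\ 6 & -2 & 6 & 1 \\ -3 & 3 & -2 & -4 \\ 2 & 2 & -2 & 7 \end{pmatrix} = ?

The determinant is -448.

Expand along row 1 (it has 1 zero):
  + (6) · M_11   where M_11 = det([-2 6 1; 3 -2 -4; 2 -2 7]) = -132
  − (2) · M_12   where M_12 = det([6 6 1; -3 -2 -4; 2 -2 7]) = -44
  − (4) · M_14   where M_14 = det([6 -2 6; -3 3 -2; 2 2 -2]) = -64
det = (+1)·(6)·(-132) + (-1)·(2)·(-44) + (-1)·(4)·(-64) = -448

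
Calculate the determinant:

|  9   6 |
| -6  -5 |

The determinant is -9.

det = 9·(-5) − 6·(-6) = -45 − (-36) = -9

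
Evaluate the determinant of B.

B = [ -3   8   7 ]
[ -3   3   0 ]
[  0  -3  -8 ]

Expand along row 2:
  − (-3) · |8 7; -3 -8| = −(-3)·(-64 − (-21)) = -129
  + 3 · |-3 7; 0 -8| = 3·(24 − 0) = 72
Sum: (-129) + (72) = -57

det(B) = -57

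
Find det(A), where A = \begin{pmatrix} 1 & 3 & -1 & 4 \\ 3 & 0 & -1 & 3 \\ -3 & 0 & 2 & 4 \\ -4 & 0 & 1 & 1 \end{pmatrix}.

Expand along column 2 (it has 3 zeros):
  − (3) · M_12   where M_12 = det([3 -1 3; -3 2 4; -4 1 1]) = 22
det = (-1)·(3)·(22) = -66

-66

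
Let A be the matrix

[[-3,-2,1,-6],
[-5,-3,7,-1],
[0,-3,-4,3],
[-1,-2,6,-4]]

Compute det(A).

772

Expand along row 3 (it has 1 zero):
  − (-3) · M_32   where M_32 = det([-3 1 -6; -5 7 -1; -1 6 -4]) = 185
  + (-4) · M_33   where M_33 = det([-3 -2 -6; -5 -3 -1; -1 -2 -4]) = -34
  − (3) · M_34   where M_34 = det([-3 -2 1; -5 -3 7; -1 -2 6]) = -27
det = (-1)·(-3)·(185) + (+1)·(-4)·(-34) + (-1)·(3)·(-27) = 772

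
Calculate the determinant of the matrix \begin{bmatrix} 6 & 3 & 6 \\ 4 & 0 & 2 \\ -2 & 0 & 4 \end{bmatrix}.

Expand along column 2:
  − 3 · |4 2; -2 4| = −3·(16 − (-4)) = -60

-60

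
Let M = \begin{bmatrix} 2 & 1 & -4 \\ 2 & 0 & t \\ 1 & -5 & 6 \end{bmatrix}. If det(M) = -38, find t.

-6

Expanding along the column containing t, det(M) is linear in t: det(M) = (11)·t + (28).
Set (11)·t + (28) = -38  ⇒  (11)·t = -66  ⇒  t = -6.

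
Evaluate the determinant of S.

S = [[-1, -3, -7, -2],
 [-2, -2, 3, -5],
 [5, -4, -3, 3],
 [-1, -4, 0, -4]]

Expand along row 4 (it has 1 zero):
  − (-1) · M_41   where M_41 = det([-3 -7 -2; -2 3 -5; -4 -3 3]) = -200
  + (-4) · M_42   where M_42 = det([-1 -7 -2; -2 3 -5; 5 -3 3]) = 157
  + (-4) · M_44   where M_44 = det([-1 -3 -7; -2 -2 3; 5 -4 -3]) = -171
det = (-1)·(-1)·(-200) + (+1)·(-4)·(157) + (+1)·(-4)·(-171) = -144

The determinant is -144.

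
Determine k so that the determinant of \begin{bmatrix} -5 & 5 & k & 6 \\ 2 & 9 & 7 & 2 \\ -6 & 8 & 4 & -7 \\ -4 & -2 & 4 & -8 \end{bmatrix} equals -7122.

9

Expanding along the column containing k, det(A) is linear in k: det(A) = (-248)·k + (-4890).
Set (-248)·k + (-4890) = -7122  ⇒  (-248)·k = -2232  ⇒  k = 9.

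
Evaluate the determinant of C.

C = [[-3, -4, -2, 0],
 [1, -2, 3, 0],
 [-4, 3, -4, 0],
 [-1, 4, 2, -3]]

Expand along column 4 (it has 3 zeros):
  + (-3) · M_44   where M_44 = det([-3 -4 -2; 1 -2 3; -4 3 -4]) = 45
det = (+1)·(-3)·(45) = -135

The determinant is -135.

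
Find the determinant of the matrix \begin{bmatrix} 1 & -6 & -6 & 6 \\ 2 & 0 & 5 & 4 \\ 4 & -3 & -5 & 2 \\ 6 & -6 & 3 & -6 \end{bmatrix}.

Expand along row 2 (it has 1 zero):
  − (2) · M_21   where M_21 = det([-6 -6 6; -3 -5 2; -6 3 -6]) = -198
  − (5) · M_23   where M_23 = det([1 -6 6; 4 -3 2; 6 -6 -6]) = -222
  + (4) · M_24   where M_24 = det([1 -6 -6; 4 -3 -5; 6 -6 3]) = 249
det = (-1)·(2)·(-198) + (-1)·(5)·(-222) + (+1)·(4)·(249) = 2502

2502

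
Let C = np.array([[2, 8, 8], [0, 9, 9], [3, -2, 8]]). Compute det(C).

det(C) = 180

Expand along row 2:
  + 9 · |2 8; 3 8| = 9·(16 − 24) = -72
  − 9 · |2 8; 3 -2| = −9·(-4 − 24) = 252
Sum: (-72) + (252) = 180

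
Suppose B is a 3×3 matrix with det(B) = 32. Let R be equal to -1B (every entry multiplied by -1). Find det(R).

For a 3×3 matrix, det(-1B) = (-1)^3·det(B) = -1·det(B).
det(R) = (-1)·(32) = -32

The determinant is -32.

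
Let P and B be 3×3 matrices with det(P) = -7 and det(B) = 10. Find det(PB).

det(PB) = det(P)·det(B) = (-7)·(10) = -70

The determinant is -70.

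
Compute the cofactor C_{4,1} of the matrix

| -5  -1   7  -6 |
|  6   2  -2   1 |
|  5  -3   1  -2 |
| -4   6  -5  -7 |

-28

Delete row 4 and column 1; the remaining 3×3 submatrix is [-1 7 -6; 2 -2 1; -3 1 -2].
Its determinant is 28.
The cofactor carries sign (−1)^(4+1) = −1, so C_{4,1} = −(28) = -28.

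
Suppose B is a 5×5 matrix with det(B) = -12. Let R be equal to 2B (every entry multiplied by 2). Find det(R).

For a 5×5 matrix, det(2B) = 2^5·det(B) = 32·det(B).
det(R) = (32)·(-12) = -384

-384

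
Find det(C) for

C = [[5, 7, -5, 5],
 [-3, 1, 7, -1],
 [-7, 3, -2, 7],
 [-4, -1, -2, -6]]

4098

Expand along row 1:
  + (5) · M_11   where M_11 = det([1 7 -1; 3 -2 7; -1 -2 -6]) = 111
  − (7) · M_12   where M_12 = det([-3 7 -1; -7 -2 7; -4 -2 -6]) = -574
  + (-5) · M_13   where M_13 = det([-3 1 -1; -7 3 7; -4 -1 -6]) = -56
  − (5) · M_14   where M_14 = det([-3 1 7; -7 3 -2; -4 -1 -2]) = 151
det = (+1)·(5)·(111) + (-1)·(7)·(-574) + (+1)·(-5)·(-56) + (-1)·(5)·(151) = 4098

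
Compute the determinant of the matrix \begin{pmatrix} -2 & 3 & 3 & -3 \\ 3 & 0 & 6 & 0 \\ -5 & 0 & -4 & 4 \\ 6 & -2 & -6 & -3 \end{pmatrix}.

Expand along row 2 (it has 2 zeros):
  − (3) · M_21   where M_21 = det([3 3 -3; 0 -4 4; -2 -6 -3]) = 108
  − (6) · M_23   where M_23 = det([-2 3 -3; -5 0 4; 6 -2 -3]) = -19
det = (-1)·(3)·(108) + (-1)·(6)·(-19) = -210

-210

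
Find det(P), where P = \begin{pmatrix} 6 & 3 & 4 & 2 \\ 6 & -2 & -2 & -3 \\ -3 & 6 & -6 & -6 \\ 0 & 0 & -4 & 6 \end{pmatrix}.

The determinant is 3840.

Expand along row 4 (it has 2 zeros):
  − (-4) · M_43   where M_43 = det([6 3 2; 6 -2 -3; -3 6 -6]) = 375
  + (6) · M_44   where M_44 = det([6 3 4; 6 -2 -2; -3 6 -6]) = 390
det = (-1)·(-4)·(375) + (+1)·(6)·(390) = 3840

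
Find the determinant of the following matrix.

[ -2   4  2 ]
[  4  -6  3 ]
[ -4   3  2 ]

Expand along column 1:
  + (-2) · |-6 3; 3 2| = (-2)·(-12 − 9) = 42
  − 4 · |4 2; 3 2| = −4·(8 − 6) = -8
  + (-4) · |4 2; -6 3| = (-4)·(12 − (-12)) = -96
Sum: (42) + (-8) + (-96) = -62

-62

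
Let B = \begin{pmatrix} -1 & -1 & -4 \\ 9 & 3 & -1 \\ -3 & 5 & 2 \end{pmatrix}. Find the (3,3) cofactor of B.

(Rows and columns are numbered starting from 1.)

Delete row 3 and column 3; the remaining 2×2 submatrix is [-1 -1; 9 3].
Its determinant is (-1)·3 − (-1)·9 = 6.
The cofactor carries sign (−1)^(3+3) = +1, so C_{3,3} = +(6) = 6.

The cofactor is 6.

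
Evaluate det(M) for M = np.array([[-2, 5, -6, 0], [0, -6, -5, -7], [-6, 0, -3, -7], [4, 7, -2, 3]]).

Expand along row 1 (it has 1 zero):
  + (-2) · M_11   where M_11 = det([-6 -5 -7; 0 -3 -7; 7 -2 3]) = 236
  − (5) · M_12   where M_12 = det([0 -5 -7; -6 -3 -7; 4 -2 3]) = -118
  + (-6) · M_13   where M_13 = det([0 -6 -7; -6 0 -7; 4 7 3]) = 354
det = (+1)·(-2)·(236) + (-1)·(5)·(-118) + (+1)·(-6)·(354) = -2006

-2006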